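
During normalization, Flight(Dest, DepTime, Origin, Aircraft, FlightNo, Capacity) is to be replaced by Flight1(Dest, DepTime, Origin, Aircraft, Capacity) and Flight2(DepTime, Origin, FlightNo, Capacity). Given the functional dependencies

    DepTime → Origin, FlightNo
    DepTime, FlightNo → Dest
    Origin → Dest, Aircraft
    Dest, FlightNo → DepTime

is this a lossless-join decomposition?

Yes

Common attributes: Flight1 ∩ Flight2 = {DepTime, Origin, Capacity}.
Closure of {DepTime, Origin, Capacity}: DepTime → Origin, FlightNo applies, adding FlightNo; DepTime, FlightNo → Dest applies, adding Dest; Origin → Dest, Aircraft applies, adding Aircraft. So (DepTime, Origin, Capacity)⁺ = {Dest, DepTime, Origin, Aircraft, FlightNo, Capacity}.
This closure contains every attribute of Flight1, so Flight1 ∩ Flight2 → Flight1. The join is lossless.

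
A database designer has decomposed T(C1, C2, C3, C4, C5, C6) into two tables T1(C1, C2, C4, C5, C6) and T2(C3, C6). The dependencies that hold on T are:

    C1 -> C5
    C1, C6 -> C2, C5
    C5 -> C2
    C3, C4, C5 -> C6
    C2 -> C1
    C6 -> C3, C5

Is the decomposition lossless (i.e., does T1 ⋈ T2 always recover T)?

Common attributes: T1 ∩ T2 = {C6}.
Closure of {C6}: C6 → C3, C5 applies, adding C3, C5; C5 → C2 applies, adding C2; C2 → C1 applies, adding C1. So (C6)⁺ = {C1, C2, C3, C5, C6}.
This closure contains every attribute of T2, so T1 ∩ T2 → T2. The join is lossless.

Yes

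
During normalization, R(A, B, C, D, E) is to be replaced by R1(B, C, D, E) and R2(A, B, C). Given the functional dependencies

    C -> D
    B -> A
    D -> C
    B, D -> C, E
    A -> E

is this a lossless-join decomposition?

Yes

Common attributes: R1 ∩ R2 = {B, C}.
Closure of {B, C}: C → D applies, adding D; B → A applies, adding A; B, D → C, E applies, adding E. So (B, C)⁺ = {A, B, C, D, E}.
This closure contains every attribute of R1, so R1 ∩ R2 → R1. The join is lossless.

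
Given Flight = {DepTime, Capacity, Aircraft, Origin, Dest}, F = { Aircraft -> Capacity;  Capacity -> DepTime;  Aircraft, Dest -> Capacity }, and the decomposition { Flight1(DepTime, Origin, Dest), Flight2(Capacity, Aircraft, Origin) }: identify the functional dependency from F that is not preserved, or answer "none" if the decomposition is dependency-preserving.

Check Capacity → DepTime: no single fragment contains all of {DepTime, Capacity}, and the restricted closure of {Capacity} across the fragments never reaches {DepTime}.
Aircraft → Capacity is preserved.
Aircraft, Dest → Capacity is preserved.

Capacity -> DepTime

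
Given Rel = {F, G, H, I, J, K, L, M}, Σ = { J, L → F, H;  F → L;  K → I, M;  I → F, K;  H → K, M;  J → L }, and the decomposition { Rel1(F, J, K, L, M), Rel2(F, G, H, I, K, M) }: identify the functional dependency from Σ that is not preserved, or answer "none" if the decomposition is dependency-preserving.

Check J, L → F, H: no single fragment contains all of {F, H, J, L}, and the restricted closure of {J, L} across the fragments never reaches {F, H}.
F → L is preserved.
K → I, M is preserved.
I → F, K is preserved.
H → K, M is preserved.
J → L is preserved.

J, L → F, H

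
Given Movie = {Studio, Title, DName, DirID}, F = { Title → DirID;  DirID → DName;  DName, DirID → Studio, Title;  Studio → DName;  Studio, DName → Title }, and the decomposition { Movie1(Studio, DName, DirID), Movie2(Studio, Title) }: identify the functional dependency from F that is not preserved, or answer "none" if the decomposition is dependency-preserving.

Title → DirID: restricted closure across fragments reaches DirID.
DirID → DName lies within Movie1.
DName, DirID → Studio, Title: restricted closure across fragments reaches Studio, Title.
Studio → DName lies within Movie1.
Studio, DName → Title: restricted closure across fragments reaches Title.
Every dependency is enforceable on the fragments, so the decomposition is dependency-preserving.

none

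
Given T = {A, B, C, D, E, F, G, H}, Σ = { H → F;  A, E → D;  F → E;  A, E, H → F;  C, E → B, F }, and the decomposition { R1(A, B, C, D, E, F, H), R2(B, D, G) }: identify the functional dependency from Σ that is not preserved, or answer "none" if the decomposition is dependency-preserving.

H → F lies within R1.
A, E → D lies within R1.
F → E lies within R1.
A, E, H → F lies within R1.
C, E → B, F lies within R1.
Every dependency is enforceable on the fragments, so the decomposition is dependency-preserving.

none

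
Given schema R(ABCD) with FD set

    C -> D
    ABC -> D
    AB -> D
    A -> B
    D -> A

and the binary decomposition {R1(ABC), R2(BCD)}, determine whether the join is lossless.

Yes

Common attributes: R1 ∩ R2 = {BC}.
Closure of {BC}: C → D applies, adding D; D → A applies, adding A. So (BC)⁺ = {ABCD}.
This closure contains every attribute of R1, so R1 ∩ R2 → R1. The join is lossless.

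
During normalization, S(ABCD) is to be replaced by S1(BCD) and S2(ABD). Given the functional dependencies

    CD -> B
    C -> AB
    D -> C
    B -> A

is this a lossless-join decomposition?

Common attributes: S1 ∩ S2 = {BD}.
Closure of {BD}: D → C applies, adding C; B → A applies, adding A. So (BD)⁺ = {ABCD}.
This closure contains every attribute of S1, so S1 ∩ S2 → S1. The join is lossless.

Yes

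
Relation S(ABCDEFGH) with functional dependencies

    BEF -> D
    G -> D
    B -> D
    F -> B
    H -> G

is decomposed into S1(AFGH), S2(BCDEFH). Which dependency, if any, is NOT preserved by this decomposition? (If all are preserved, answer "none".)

Check G → D: no single fragment contains all of {DG}, and the restricted closure of {G} across the fragments never reaches {D}.
BEF → D is preserved.
B → D is preserved.
F → B is preserved.
H → G is preserved.

G -> D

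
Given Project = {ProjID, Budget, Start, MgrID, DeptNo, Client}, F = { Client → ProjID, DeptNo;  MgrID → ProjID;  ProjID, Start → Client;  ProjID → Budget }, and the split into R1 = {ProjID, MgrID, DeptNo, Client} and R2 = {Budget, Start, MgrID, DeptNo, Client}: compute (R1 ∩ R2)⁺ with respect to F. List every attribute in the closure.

R1 ∩ R2 = {MgrID, DeptNo, Client}.
Client → ProjID, DeptNo applies, adding ProjID
ProjID → Budget applies, adding Budget
Closure: {ProjID, Budget, MgrID, DeptNo, Client}.

ProjID, Budget, MgrID, DeptNo, Client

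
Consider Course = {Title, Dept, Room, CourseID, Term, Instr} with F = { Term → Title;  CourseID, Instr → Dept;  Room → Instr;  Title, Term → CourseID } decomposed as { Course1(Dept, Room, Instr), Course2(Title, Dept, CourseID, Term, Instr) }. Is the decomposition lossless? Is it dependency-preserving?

lossy but dependency-preserving

Lossless test: (Dept, Instr)⁺ = {Dept, Instr}, which is a superkey of neither fragment — lossy.
Dependency preservation: every FD's attributes lie within a single fragment, so each can be enforced locally — preserved.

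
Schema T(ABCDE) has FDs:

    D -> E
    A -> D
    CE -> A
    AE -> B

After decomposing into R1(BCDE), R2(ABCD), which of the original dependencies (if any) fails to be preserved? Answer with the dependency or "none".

none

D → E lies within R1.
A → D lies within R2.
CE → A: restricted closure across fragments reaches A.
AE → B: restricted closure across fragments reaches B.
Every dependency is enforceable on the fragments, so the decomposition is dependency-preserving.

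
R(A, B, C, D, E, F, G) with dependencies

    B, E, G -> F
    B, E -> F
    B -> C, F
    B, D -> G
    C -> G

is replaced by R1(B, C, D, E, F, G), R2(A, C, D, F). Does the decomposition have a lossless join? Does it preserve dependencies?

Lossless test: (C, D, F)⁺ = {C, D, F, G}, which is a superkey of neither fragment — lossy.
Dependency preservation: every FD's attributes lie within a single fragment, so each can be enforced locally — preserved.

lossy but dependency-preserving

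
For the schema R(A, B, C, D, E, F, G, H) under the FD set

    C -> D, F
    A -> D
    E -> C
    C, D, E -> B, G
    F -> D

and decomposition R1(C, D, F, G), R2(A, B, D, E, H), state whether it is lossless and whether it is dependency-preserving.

lossy and not dependency-preserving

Lossless test: (D)⁺ = {D}, which is a superkey of neither fragment — lossy.
Dependency preservation: the restricted closure of {E} across the fragments never reaches {C}, so E → C cannot be enforced without a join — not preserved.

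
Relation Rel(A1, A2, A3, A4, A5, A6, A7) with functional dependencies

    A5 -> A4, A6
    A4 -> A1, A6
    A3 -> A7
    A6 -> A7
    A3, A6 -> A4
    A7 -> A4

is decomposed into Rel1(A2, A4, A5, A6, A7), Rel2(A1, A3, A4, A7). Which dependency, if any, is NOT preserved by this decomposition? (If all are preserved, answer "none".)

none

A5 → A4, A6 lies within Rel1.
A4 → A1, A6: restricted closure across fragments reaches A1, A6.
A3 → A7 lies within Rel2.
A6 → A7 lies within Rel1.
A3, A6 → A4: restricted closure across fragments reaches A4.
A7 → A4 lies within Rel1.
Every dependency is enforceable on the fragments, so the decomposition is dependency-preserving.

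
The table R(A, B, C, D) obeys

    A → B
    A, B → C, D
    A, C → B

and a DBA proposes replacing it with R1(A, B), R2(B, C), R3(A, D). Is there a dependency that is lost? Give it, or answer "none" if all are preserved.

A, B → C, D

Check A, B → C, D: no single fragment contains all of {A, B, C, D}, and the restricted closure of {A, B} across the fragments never reaches {C, D}.
A → B is preserved.
A, C → B is preserved.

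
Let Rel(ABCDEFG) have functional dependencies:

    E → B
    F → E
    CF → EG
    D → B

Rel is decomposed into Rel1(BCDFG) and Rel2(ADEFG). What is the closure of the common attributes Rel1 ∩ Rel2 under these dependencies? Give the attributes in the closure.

Rel1 ∩ Rel2 = {DFG}.
F → E applies, adding E
D → B applies, adding B
Closure: {BDEFG}.

BDEFG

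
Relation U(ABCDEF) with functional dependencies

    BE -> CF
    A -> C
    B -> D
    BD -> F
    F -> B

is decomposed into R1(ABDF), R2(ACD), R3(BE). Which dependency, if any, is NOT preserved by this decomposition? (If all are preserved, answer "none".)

Check BE → CF: no single fragment contains all of {BCEF}, and the restricted closure of {BE} across the fragments never reaches {CF}.
A → C is preserved.
B → D is preserved.
BD → F is preserved.
F → B is preserved.

BE -> CF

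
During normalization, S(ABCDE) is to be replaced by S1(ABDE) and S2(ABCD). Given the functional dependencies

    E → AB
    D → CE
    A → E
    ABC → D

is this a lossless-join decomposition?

Yes

Common attributes: S1 ∩ S2 = {ABD}.
Closure of {ABD}: D → CE applies, adding CE. So (ABD)⁺ = {ABCDE}.
This closure contains every attribute of S1, so S1 ∩ S2 → S1. The join is lossless.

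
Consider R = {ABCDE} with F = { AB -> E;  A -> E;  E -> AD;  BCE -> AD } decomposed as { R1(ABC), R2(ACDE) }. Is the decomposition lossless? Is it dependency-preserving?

Lossless test: (AC)⁺ = {ACDE}, which contains all of one fragment — lossless.
Dependency preservation: AB → E; BCE → AD are not contained in any single fragment, but the restricted closure of each left-hand side across the fragments still reaches the right-hand side; the remaining FDs each lie inside some fragment. All dependencies are preserved.

lossless and dependency-preserving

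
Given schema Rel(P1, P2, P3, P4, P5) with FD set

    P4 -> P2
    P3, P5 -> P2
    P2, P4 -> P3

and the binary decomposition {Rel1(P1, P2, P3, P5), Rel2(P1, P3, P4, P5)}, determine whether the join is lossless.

Yes

Common attributes: Rel1 ∩ Rel2 = {P1, P3, P5}.
Closure of {P1, P3, P5}: P3, P5 → P2 applies, adding P2. So (P1, P3, P5)⁺ = {P1, P2, P3, P5}.
This closure contains every attribute of Rel1, so Rel1 ∩ Rel2 → Rel1. The join is lossless.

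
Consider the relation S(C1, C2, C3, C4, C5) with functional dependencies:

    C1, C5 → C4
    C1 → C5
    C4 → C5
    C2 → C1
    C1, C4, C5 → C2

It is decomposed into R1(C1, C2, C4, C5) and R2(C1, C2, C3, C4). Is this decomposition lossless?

Yes

Common attributes: R1 ∩ R2 = {C1, C2, C4}.
Closure of {C1, C2, C4}: C1 → C5 applies, adding C5. So (C1, C2, C4)⁺ = {C1, C2, C4, C5}.
This closure contains every attribute of R1, so R1 ∩ R2 → R1. The join is lossless.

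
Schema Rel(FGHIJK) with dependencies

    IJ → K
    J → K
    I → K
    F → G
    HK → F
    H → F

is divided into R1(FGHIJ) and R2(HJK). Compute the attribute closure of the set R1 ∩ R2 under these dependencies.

R1 ∩ R2 = {HJ}.
J → K applies, adding K
HK → F applies, adding F
F → G applies, adding G
Closure: {FGHJK}.

FGHJK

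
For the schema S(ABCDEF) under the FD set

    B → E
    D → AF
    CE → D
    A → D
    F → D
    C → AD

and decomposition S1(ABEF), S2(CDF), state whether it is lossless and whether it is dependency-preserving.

lossy but dependency-preserving

Lossless test: (F)⁺ = {ADF}, which is a superkey of neither fragment — lossy.
Dependency preservation: D → AF; CE → D; A → D; C → AD are not contained in any single fragment, but the restricted closure of each left-hand side across the fragments still reaches the right-hand side; the remaining FDs each lie inside some fragment. All dependencies are preserved.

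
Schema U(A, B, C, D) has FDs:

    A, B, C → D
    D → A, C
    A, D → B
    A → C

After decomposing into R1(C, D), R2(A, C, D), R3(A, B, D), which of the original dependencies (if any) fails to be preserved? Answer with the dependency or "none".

A, B, C → D: restricted closure across fragments reaches D.
D → A, C lies within R2.
A, D → B lies within R3.
A → C lies within R2.
Every dependency is enforceable on the fragments, so the decomposition is dependency-preserving.

none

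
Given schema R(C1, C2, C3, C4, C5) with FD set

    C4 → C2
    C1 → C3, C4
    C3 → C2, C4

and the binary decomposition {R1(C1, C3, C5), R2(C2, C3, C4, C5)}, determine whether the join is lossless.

Yes

Common attributes: R1 ∩ R2 = {C3, C5}.
Closure of {C3, C5}: C3 → C2, C4 applies, adding C2, C4. So (C3, C5)⁺ = {C2, C3, C4, C5}.
This closure contains every attribute of R2, so R1 ∩ R2 → R2. The join is lossless.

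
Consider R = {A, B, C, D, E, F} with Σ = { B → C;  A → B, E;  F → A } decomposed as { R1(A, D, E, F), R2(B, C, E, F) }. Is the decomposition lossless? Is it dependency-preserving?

lossless but not dependency-preserving

Lossless test: (E, F)⁺ = {A, B, C, E, F}, which contains all of one fragment — lossless.
Dependency preservation: the restricted closure of {A} across the fragments never reaches {B, E}, so A → B, E cannot be enforced without a join — not preserved.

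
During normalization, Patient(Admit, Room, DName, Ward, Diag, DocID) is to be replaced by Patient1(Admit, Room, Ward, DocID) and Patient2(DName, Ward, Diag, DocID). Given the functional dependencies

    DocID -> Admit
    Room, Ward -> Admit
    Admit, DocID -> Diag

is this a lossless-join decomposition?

No

Common attributes: Patient1 ∩ Patient2 = {Ward, DocID}.
Closure of {Ward, DocID}: DocID → Admit applies, adding Admit; Admit, DocID → Diag applies, adding Diag. So (Ward, DocID)⁺ = {Admit, Ward, Diag, DocID}.
The closure contains neither all of Patient1 = {Admit, Room, Ward, DocID} nor all of Patient2 = {DName, Ward, Diag, DocID}, so the common attributes are not a superkey of either fragment. The join is lossy.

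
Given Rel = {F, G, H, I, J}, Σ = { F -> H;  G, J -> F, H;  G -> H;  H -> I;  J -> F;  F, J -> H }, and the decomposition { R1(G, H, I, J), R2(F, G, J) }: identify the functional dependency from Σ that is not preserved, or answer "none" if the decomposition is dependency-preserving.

F -> H

Check F → H: no single fragment contains all of {F, H}, and the restricted closure of {F} across the fragments never reaches {H}.
G, J → F, H is preserved.
G → H is preserved.
H → I is preserved.
J → F is preserved.
F, J → H is preserved.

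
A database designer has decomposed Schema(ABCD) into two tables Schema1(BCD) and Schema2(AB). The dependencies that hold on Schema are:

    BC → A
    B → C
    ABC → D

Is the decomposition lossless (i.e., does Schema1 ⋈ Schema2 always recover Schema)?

Common attributes: Schema1 ∩ Schema2 = {B}.
Closure of {B}: B → C applies, adding C; BC → A applies, adding A; ABC → D applies, adding D. So (B)⁺ = {ABCD}.
This closure contains every attribute of Schema1, so Schema1 ∩ Schema2 → Schema1. The join is lossless.

Yes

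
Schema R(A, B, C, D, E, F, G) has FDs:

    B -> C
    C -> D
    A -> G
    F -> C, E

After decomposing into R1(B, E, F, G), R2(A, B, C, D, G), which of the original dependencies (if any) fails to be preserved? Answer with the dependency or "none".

F -> C, E

Check F → C, E: no single fragment contains all of {C, E, F}, and the restricted closure of {F} across the fragments never reaches {C, E}.
B → C is preserved.
C → D is preserved.
A → G is preserved.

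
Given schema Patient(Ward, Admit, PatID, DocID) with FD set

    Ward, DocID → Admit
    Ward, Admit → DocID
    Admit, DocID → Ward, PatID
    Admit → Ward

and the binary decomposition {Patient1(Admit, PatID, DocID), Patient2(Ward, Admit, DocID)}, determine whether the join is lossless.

Common attributes: Patient1 ∩ Patient2 = {Admit, DocID}.
Closure of {Admit, DocID}: Admit, DocID → Ward, PatID applies, adding Ward, PatID. So (Admit, DocID)⁺ = {Ward, Admit, PatID, DocID}.
This closure contains every attribute of Patient1, so Patient1 ∩ Patient2 → Patient1. The join is lossless.

Yes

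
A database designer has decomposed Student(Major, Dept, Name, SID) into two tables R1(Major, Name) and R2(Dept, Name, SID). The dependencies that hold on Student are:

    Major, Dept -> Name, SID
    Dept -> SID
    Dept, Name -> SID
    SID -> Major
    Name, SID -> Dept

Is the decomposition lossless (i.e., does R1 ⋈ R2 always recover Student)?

No

Common attributes: R1 ∩ R2 = {Name}.
No dependency enlarges {Name}, so (Name)⁺ = {Name}.
The closure contains neither all of R1 = {Major, Name} nor all of R2 = {Dept, Name, SID}, so the common attributes are not a superkey of either fragment. The join is lossy.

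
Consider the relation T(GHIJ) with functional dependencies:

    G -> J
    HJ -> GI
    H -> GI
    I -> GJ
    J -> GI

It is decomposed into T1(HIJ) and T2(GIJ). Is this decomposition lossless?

Yes

Common attributes: T1 ∩ T2 = {IJ}.
Closure of {IJ}: I → GJ applies, adding G. So (IJ)⁺ = {GIJ}.
This closure contains every attribute of T2, so T1 ∩ T2 → T2. The join is lossless.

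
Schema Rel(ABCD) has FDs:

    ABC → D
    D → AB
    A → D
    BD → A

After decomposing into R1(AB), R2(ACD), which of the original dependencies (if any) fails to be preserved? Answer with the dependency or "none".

none

ABC → D: restricted closure across fragments reaches D.
D → AB: restricted closure across fragments reaches AB.
A → D lies within R2.
BD → A: restricted closure across fragments reaches A.
Every dependency is enforceable on the fragments, so the decomposition is dependency-preserving.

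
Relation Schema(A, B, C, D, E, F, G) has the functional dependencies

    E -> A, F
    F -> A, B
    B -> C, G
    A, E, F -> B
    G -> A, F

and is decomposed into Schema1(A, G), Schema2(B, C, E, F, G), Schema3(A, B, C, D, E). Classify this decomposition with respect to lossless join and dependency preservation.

lossless and dependency-preserving

Lossless test (chase): Rows 2 and 3 agree on E; apply E→A, F and equate their A, F entries. Rows 2 and 3 agree on B; apply B→C, G and equate their C, G entries. Rows 1 and 2 agree on G; apply G→A, F and equate their A, F entries. Rows 1 and 2 agree on F; apply F→A, B and equate their A, B entries. Rows 1 and 2 agree on B; apply B→C, G and equate their C, G entries. Row 3 is now all distinguished symbols — the join is lossless.
Dependency preservation: E → A, F; F → A, B; A, E, F → B; G → A, F are not contained in any single fragment, but the restricted closure of each left-hand side across the fragments still reaches the right-hand side; the remaining FDs each lie inside some fragment. All dependencies are preserved.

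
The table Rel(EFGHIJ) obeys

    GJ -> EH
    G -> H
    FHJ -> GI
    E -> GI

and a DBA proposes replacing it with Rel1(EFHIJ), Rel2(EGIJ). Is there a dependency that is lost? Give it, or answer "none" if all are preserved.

Check G → H: no single fragment contains all of {GH}, and the restricted closure of {G} across the fragments never reaches {H}.
GJ → EH is preserved.
FHJ → GI is preserved.
E → GI is preserved.

G -> H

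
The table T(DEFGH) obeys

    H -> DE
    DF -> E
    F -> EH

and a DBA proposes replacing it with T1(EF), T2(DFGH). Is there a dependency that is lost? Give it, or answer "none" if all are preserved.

H -> DE

Check H → DE: no single fragment contains all of {DEH}, and the restricted closure of {H} across the fragments never reaches {DE}.
DF → E is preserved.
F → EH is preserved.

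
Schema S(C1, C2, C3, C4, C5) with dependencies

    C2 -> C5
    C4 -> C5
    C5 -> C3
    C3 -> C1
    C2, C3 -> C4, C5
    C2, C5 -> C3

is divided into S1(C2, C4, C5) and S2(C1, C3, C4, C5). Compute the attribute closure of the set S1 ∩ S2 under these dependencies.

C1, C3, C4, C5

S1 ∩ S2 = {C4, C5}.
C5 → C3 applies, adding C3
C3 → C1 applies, adding C1
Closure: {C1, C3, C4, C5}.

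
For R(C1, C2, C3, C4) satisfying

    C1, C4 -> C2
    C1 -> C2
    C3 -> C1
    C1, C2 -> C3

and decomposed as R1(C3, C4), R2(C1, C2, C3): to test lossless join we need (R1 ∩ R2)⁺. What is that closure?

C1, C2, C3

R1 ∩ R2 = {C3}.
C3 → C1 applies, adding C1
C1 → C2 applies, adding C2
Closure: {C1, C2, C3}.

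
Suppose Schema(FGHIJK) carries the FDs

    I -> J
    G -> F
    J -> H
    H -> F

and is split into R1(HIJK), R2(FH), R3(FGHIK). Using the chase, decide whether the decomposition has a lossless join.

Yes

Chase test. Columns are FGHIJK; row i has aⱼ where attribute j ∈ Ri, else bᵢⱼ.
Initial tableau (one row per fragment):
  row 1: b11 b12 a3 a4 a5 a6
  row 2: a1 b22 a3 b24 b25 b26
  row 3: a1 a2 a3 a4 b35 a6
Rows 1 and 3 agree on I; apply I→J and equate their J entries.
Rows 1 and 2 agree on H; apply H→F and equate their F entries.
Row 3 is now all distinguished symbols — the join is lossless.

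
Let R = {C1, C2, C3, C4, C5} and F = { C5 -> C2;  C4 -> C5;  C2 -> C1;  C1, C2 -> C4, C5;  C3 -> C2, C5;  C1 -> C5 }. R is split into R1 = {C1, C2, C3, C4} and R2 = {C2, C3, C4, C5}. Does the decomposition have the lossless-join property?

Yes

Common attributes: R1 ∩ R2 = {C2, C3, C4}.
Closure of {C2, C3, C4}: C4 → C5 applies, adding C5; C2 → C1 applies, adding C1. So (C2, C3, C4)⁺ = {C1, C2, C3, C4, C5}.
This closure contains every attribute of R1, so R1 ∩ R2 → R1. The join is lossless.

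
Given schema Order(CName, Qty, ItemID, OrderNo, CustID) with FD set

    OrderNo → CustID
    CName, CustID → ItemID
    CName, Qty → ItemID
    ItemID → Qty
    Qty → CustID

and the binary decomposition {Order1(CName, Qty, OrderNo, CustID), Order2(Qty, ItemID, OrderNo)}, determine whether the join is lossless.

Common attributes: Order1 ∩ Order2 = {Qty, OrderNo}.
Closure of {Qty, OrderNo}: OrderNo → CustID applies, adding CustID. So (Qty, OrderNo)⁺ = {Qty, OrderNo, CustID}.
The closure contains neither all of Order1 = {CName, Qty, OrderNo, CustID} nor all of Order2 = {Qty, ItemID, OrderNo}, so the common attributes are not a superkey of either fragment. The join is lossy.

No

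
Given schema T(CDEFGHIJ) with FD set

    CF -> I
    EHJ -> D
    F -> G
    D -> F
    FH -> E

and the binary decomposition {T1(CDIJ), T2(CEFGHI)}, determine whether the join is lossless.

No

Common attributes: T1 ∩ T2 = {CI}.
No dependency enlarges {CI}, so (CI)⁺ = {CI}.
The closure contains neither all of T1 = {CDIJ} nor all of T2 = {CEFGHI}, so the common attributes are not a superkey of either fragment. The join is lossy.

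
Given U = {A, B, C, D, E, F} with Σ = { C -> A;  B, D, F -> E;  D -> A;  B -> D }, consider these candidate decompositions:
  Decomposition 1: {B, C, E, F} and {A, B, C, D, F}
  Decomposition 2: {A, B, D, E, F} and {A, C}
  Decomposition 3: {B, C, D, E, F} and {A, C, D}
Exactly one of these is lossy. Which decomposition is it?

Decomposition 1: common = {B, C, F}, closure = {A, B, C, D, E, F} → lossless.
Decomposition 2: common = {A}, closure = {A} → lossy.
Decomposition 3: common = {C, D}, closure = {A, C, D} → lossless.

Decomposition 2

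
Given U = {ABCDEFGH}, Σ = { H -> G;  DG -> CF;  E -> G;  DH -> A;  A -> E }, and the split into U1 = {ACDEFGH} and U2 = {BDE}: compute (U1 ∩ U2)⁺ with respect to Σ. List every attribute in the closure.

U1 ∩ U2 = {DE}.
E → G applies, adding G
DG → CF applies, adding CF
Closure: {CDEFG}.

CDEFG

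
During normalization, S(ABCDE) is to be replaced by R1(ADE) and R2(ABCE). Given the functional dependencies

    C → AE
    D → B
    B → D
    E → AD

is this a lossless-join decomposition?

Yes

Common attributes: R1 ∩ R2 = {AE}.
Closure of {AE}: E → AD applies, adding D; D → B applies, adding B. So (AE)⁺ = {ABDE}.
This closure contains every attribute of R1, so R1 ∩ R2 → R1. The join is lossless.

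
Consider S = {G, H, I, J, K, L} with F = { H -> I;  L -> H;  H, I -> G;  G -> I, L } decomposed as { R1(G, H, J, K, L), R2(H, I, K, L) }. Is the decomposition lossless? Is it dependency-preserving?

lossless and dependency-preserving

Lossless test: (H, K, L)⁺ = {G, H, I, K, L}, which contains all of one fragment — lossless.
Dependency preservation: H, I → G; G → I, L are not contained in any single fragment, but the restricted closure of each left-hand side across the fragments still reaches the right-hand side; the remaining FDs each lie inside some fragment. All dependencies are preserved.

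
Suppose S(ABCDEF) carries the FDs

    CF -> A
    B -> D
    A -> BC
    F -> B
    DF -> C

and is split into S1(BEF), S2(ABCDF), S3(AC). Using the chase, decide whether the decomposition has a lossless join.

Chase test. Columns are ABCDEF; row i has aⱼ where attribute j ∈ Si, else bᵢⱼ.
Initial tableau (one row per fragment):
  row 1: b11 a2 b13 b14 a5 a6
  row 2: a1 a2 a3 a4 b25 a6
  row 3: a1 b32 a3 b34 b35 b36
Rows 1 and 2 agree on B; apply B→D and equate their D entries.
Rows 2 and 3 agree on A; apply A→BC and equate their BC entries.
Rows 1 and 2 agree on DF; apply DF→C and equate their C entries.
Rows 1 and 2 agree on CF; apply CF→A and equate their A entries.
Rows 1 and 3 agree on B; apply B→D and equate their D entries.
Row 1 is now all distinguished symbols — the join is lossless.

Yes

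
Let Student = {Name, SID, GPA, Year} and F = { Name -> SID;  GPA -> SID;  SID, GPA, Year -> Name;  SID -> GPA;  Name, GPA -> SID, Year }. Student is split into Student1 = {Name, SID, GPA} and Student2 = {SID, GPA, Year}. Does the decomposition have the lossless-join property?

Common attributes: Student1 ∩ Student2 = {SID, GPA}.
No dependency enlarges {SID, GPA}, so (SID, GPA)⁺ = {SID, GPA}.
The closure contains neither all of Student1 = {Name, SID, GPA} nor all of Student2 = {SID, GPA, Year}, so the common attributes are not a superkey of either fragment. The join is lossy.

No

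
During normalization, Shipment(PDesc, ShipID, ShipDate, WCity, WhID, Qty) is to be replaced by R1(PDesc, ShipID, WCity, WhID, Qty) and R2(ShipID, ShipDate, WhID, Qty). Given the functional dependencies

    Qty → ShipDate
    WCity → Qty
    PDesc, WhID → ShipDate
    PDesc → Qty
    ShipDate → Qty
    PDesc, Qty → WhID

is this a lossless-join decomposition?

Common attributes: R1 ∩ R2 = {ShipID, WhID, Qty}.
Closure of {ShipID, WhID, Qty}: Qty → ShipDate applies, adding ShipDate. So (ShipID, WhID, Qty)⁺ = {ShipID, ShipDate, WhID, Qty}.
This closure contains every attribute of R2, so R1 ∩ R2 → R2. The join is lossless.

Yes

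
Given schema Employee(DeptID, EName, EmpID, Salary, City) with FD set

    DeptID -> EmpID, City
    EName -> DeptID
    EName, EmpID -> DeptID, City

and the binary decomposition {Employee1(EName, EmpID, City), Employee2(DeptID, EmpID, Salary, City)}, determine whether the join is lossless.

No

Common attributes: Employee1 ∩ Employee2 = {EmpID, City}.
No dependency enlarges {EmpID, City}, so (EmpID, City)⁺ = {EmpID, City}.
The closure contains neither all of Employee1 = {EName, EmpID, City} nor all of Employee2 = {DeptID, EmpID, Salary, City}, so the common attributes are not a superkey of either fragment. The join is lossy.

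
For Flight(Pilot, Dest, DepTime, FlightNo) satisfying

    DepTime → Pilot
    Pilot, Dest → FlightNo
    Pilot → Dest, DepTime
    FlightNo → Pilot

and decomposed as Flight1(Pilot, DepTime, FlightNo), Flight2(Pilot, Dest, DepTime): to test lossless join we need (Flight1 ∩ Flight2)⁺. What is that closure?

Pilot, Dest, DepTime, FlightNo

Flight1 ∩ Flight2 = {Pilot, DepTime}.
Pilot → Dest, DepTime applies, adding Dest
Pilot, Dest → FlightNo applies, adding FlightNo
Closure: {Pilot, Dest, DepTime, FlightNo}.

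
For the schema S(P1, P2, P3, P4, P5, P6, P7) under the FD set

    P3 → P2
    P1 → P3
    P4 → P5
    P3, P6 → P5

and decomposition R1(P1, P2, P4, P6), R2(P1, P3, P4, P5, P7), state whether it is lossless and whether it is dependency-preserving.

Lossless test: (P1, P4)⁺ = {P1, P2, P3, P4, P5}, which is a superkey of neither fragment — lossy.
Dependency preservation: the restricted closure of {P3} across the fragments never reaches {P2}, so P3 → P2 cannot be enforced without a join — not preserved.

lossy and not dependency-preserving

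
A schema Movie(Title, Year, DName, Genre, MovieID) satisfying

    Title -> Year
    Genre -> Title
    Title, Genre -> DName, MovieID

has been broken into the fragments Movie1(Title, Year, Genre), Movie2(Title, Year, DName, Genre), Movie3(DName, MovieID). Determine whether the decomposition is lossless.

No

Chase test. Columns are Title, Year, DName, Genre, MovieID; row i has aⱼ where attribute j ∈ Moviei, else bᵢⱼ.
Initial tableau (one row per fragment):
  row 1: a1 a2 b13 a4 b15
  row 2: a1 a2 a3 a4 b25
  row 3: b31 b32 a3 b34 a5
Rows 1 and 2 agree on Title, Genre; apply Title, Genre→DName, MovieID and equate their DName, MovieID entries.
No row becomes fully distinguished — the join is lossy.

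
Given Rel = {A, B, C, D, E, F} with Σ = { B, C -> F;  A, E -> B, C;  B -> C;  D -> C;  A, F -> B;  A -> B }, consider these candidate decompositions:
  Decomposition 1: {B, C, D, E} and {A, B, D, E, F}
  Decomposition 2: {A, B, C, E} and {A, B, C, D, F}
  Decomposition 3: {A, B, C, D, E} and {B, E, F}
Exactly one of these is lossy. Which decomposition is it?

Decomposition 2

Decomposition 1: common = {B, D, E}, closure = {B, C, D, E, F} → lossless.
Decomposition 2: common = {A, B, C}, closure = {A, B, C, F} → lossy.
Decomposition 3: common = {B, E}, closure = {B, C, E, F} → lossless.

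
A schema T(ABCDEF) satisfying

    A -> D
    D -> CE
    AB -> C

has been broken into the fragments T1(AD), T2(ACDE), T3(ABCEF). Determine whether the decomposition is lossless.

Chase test. Columns are ABCDEF; row i has aⱼ where attribute j ∈ Ti, else bᵢⱼ.
Initial tableau (one row per fragment):
  row 1: a1 b12 b13 a4 b15 b16
  row 2: a1 b22 a3 a4 a5 b26
  row 3: a1 a2 a3 b34 a5 a6
Rows 1 and 3 agree on A; apply A→D and equate their D entries.
Rows 1 and 2 agree on D; apply D→CE and equate their CE entries.
Row 3 is now all distinguished symbols — the join is lossless.

Yes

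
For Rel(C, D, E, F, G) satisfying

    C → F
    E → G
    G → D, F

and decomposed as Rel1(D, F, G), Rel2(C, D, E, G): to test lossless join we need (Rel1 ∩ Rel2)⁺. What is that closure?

Rel1 ∩ Rel2 = {D, G}.
G → D, F applies, adding F
Closure: {D, F, G}.

D, F, G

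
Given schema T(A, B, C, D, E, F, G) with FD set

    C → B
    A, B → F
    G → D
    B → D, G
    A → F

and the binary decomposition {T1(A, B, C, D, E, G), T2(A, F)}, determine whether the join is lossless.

Common attributes: T1 ∩ T2 = {A}.
Closure of {A}: A → F applies, adding F. So (A)⁺ = {A, F}.
This closure contains every attribute of T2, so T1 ∩ T2 → T2. The join is lossless.

Yes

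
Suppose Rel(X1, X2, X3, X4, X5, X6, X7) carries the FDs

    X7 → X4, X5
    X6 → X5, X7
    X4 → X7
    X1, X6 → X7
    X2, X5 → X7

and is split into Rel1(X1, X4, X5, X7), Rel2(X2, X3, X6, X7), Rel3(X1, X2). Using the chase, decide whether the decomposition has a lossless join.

No

Chase test. Columns are X1, X2, X3, X4, X5, X6, X7; row i has aⱼ where attribute j ∈ Reli, else bᵢⱼ.
Initial tableau (one row per fragment):
  row 1: a1 b12 b13 a4 a5 b16 a7
  row 2: b21 a2 a3 b24 b25 a6 a7
  row 3: a1 a2 b33 b34 b35 b36 b37
Rows 1 and 2 agree on X7; apply X7→X4, X5 and equate their X4, X5 entries.
No row becomes fully distinguished — the join is lossy.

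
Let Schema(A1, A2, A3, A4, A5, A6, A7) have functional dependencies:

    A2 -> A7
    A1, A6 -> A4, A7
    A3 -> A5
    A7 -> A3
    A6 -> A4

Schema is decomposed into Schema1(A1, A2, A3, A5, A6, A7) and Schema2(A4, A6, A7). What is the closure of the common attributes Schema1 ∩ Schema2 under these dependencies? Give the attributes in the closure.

Schema1 ∩ Schema2 = {A6, A7}.
A7 → A3 applies, adding A3
A6 → A4 applies, adding A4
A3 → A5 applies, adding A5
Closure: {A3, A4, A5, A6, A7}.

A3, A4, A5, A6, A7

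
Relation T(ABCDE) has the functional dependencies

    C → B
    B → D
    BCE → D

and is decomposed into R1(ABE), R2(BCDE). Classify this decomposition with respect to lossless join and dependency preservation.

lossy but dependency-preserving

Lossless test: (BE)⁺ = {BDE}, which is a superkey of neither fragment — lossy.
Dependency preservation: every FD's attributes lie within a single fragment, so each can be enforced locally — preserved.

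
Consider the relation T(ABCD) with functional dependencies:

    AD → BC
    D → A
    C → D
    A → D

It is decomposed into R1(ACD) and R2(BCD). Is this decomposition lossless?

Yes

Common attributes: R1 ∩ R2 = {CD}.
Closure of {CD}: D → A applies, adding A; AD → BC applies, adding B. So (CD)⁺ = {ABCD}.
This closure contains every attribute of R1, so R1 ∩ R2 → R1. The join is lossless.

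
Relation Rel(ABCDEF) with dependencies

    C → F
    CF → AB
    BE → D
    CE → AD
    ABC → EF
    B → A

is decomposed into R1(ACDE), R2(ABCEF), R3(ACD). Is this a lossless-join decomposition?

Chase test. Columns are ABCDEF; row i has aⱼ where attribute j ∈ Ri, else bᵢⱼ.
Initial tableau (one row per fragment):
  row 1: a1 b12 a3 a4 a5 b16
  row 2: a1 a2 a3 b24 a5 a6
  row 3: a1 b32 a3 a4 b35 b36
Rows 1 and 2 agree on C; apply C→F and equate their F entries.
Rows 1 and 3 agree on C; apply C→F and equate their F entries.
Rows 1 and 2 agree on CF; apply CF→AB and equate their AB entries.
Rows 1 and 3 agree on CF; apply CF→AB and equate their AB entries.
Rows 1 and 2 agree on BE; apply BE→D and equate their D entries.
Rows 1 and 3 agree on ABC; apply ABC→EF and equate their EF entries.
Row 1 is now all distinguished symbols — the join is lossless.

Yes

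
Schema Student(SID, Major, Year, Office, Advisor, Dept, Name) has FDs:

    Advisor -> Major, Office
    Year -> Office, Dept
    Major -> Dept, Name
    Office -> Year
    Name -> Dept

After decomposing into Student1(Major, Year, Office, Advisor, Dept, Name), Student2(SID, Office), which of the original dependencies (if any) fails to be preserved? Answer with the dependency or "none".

Advisor → Major, Office lies within Student1.
Year → Office, Dept lies within Student1.
Major → Dept, Name lies within Student1.
Office → Year lies within Student1.
Name → Dept lies within Student1.
Every dependency is enforceable on the fragments, so the decomposition is dependency-preserving.

none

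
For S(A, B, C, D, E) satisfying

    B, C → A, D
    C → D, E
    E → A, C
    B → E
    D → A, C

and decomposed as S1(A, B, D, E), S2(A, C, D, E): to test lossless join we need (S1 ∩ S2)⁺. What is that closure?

A, C, D, E

S1 ∩ S2 = {A, D, E}.
E → A, C applies, adding C
Closure: {A, C, D, E}.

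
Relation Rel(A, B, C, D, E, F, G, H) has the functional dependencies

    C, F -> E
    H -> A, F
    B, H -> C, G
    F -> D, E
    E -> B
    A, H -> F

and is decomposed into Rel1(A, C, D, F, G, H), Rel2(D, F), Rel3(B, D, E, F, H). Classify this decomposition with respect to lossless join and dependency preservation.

Lossless test (chase): Rows 1 and 3 agree on H; apply H→A, F and equate their A, F entries. Rows 1 and 2 agree on F; apply F→D, E and equate their D, E entries. Rows 1 and 3 agree on F; apply F→D, E and equate their D, E entries. Rows 1 and 2 agree on E; apply E→B and equate their B entries. Rows 1 and 3 agree on E; apply E→B and equate their B entries. Rows 1 and 3 agree on B, H; apply B, H→C, G and equate their C, G entries. Row 1 is now all distinguished symbols — the join is lossless.
Dependency preservation: C, F → E; B, H → C, G are not contained in any single fragment, but the restricted closure of each left-hand side across the fragments still reaches the right-hand side; the remaining FDs each lie inside some fragment. All dependencies are preserved.

lossless and dependency-preserving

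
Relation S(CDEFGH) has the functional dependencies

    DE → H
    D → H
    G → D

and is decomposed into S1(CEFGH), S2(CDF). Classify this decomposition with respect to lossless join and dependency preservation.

lossy and not dependency-preserving

Lossless test: (CF)⁺ = {CF}, which is a superkey of neither fragment — lossy.
Dependency preservation: the restricted closure of {DE} across the fragments never reaches {H}, so DE → H cannot be enforced without a join — not preserved.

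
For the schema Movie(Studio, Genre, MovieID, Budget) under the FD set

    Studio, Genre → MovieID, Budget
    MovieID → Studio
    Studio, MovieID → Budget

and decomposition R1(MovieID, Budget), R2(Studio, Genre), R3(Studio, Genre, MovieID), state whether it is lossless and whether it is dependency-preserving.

lossless and dependency-preserving

Lossless test (chase): Rows 2 and 3 agree on Studio, Genre; apply Studio, Genre→MovieID, Budget and equate their MovieID, Budget entries. Rows 1 and 2 agree on MovieID; apply MovieID→Studio and equate their Studio entries. Rows 1 and 2 agree on Studio, MovieID; apply Studio, MovieID→Budget and equate their Budget entries. Row 2 is now all distinguished symbols — the join is lossless.
Dependency preservation: Studio, Genre → MovieID, Budget; Studio, MovieID → Budget are not contained in any single fragment, but the restricted closure of each left-hand side across the fragments still reaches the right-hand side; the remaining FDs each lie inside some fragment. All dependencies are preserved.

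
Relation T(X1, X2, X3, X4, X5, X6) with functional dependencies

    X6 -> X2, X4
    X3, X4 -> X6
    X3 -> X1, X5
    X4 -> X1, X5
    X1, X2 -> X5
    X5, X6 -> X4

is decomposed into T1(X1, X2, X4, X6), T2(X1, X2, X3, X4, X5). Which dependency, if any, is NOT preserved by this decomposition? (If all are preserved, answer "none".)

Check X3, X4 → X6: no single fragment contains all of {X3, X4, X6}, and the restricted closure of {X3, X4} across the fragments never reaches {X6}.
X6 → X2, X4 is preserved.
X3 → X1, X5 is preserved.
X4 → X1, X5 is preserved.
X1, X2 → X5 is preserved.
X5, X6 → X4 is preserved.

X3, X4 -> X6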